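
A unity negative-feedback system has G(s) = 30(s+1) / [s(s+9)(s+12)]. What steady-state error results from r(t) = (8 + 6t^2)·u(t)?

The open loop has one pole at the origin → type 1 system. By superposition:
  • 8: tracked with zero error.
  • 6t^2: a type-1 system cannot track it, e_ss → ∞.
The unbounded component dominates.

infinity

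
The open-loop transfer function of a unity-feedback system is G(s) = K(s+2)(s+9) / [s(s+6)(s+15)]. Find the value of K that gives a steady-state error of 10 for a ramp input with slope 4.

2

System type = 1 (one pole at s=0).
K_v = lim_{s→0} s·G(s) = K·2·9 / (6·15) = 0.2·K.
e_ss = 4/K_v = 10 ⇒ K_v = 0.4 ⇒ K = 0.4/0.2 = 2.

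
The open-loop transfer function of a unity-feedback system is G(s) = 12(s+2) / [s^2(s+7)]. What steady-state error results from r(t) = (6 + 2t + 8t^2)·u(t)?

14/3

G(s) has two factors of s in the denominator, so the system is type 2. Treating each term separately:
  • 6: tracked with zero error.
  • 2t: tracked with zero error.
  • 8t^2: e_ss = 16/K_a with K_a=24/7 → 14/3.
Total e_ss = 14/3.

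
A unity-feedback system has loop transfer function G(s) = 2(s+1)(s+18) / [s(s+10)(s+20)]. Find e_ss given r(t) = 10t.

500/9

One free integrator in G(s): this is a type 1 system.
K_v = lim_{s→0} s·G(s) = 2·1·18 / (10·20) = 0.18.
e_ss = 10/K_v = 10/0.18 = 500/9.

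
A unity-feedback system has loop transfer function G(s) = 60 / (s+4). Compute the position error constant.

G(s) has no factors of s in the denominator, so the system is type 0.
K_p = lim_{s→0} G(s) = 60 / (4) = 15.

15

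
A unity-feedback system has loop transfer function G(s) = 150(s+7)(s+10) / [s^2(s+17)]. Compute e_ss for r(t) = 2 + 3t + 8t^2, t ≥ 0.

68/2625

G(s) has two factors of s in the denominator, so the system is type 2. Treating each term separately:
  • 2: tracked with zero error.
  • 3t: tracked with zero error.
  • 8t^2: e_ss = 16/K_a with K_a=10500/17 → 68/2625.
Total e_ss = 68/2625.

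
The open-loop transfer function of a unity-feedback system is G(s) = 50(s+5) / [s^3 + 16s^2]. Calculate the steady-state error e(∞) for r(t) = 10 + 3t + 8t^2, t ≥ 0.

1.024

Lowest-order denominator term is 16s^2, so the open loop has 2 poles at the origin → type 2 system. Taking each input component in turn:
  • 10: tracked with zero error.
  • 3t: tracked with zero error.
  • 8t^2: e_ss = 16/K_a with K_a=15.625 → 1.024.
Total e_ss = 1.024.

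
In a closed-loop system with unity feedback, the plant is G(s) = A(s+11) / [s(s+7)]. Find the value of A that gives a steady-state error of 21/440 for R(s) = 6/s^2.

G(s) has one factor of s in the denominator, so the system is type 1.
K_v = lim_{s→0} s·G(s) = A·11 / (7) = (11/7)·A.
e_ss = 6/K_v = 21/440 ⇒ K_v = 880/7 ⇒ A = (880/7)/(11/7) = 80.

80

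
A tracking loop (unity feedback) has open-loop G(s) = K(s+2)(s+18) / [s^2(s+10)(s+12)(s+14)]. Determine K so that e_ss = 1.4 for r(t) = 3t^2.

System type = 2 (two poles at s=0).
K_a = lim_{s→0} s^2·G(s) = K·2·18 / (10·12·14) = (3/140)·K.
e_ss = 6/K_a = 1.4 ⇒ K_a = 30/7 ⇒ K = (30/7)/(3/140) = 200.

200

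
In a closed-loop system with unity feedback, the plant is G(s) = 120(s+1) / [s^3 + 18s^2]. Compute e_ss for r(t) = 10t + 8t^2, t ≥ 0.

The denominator has no term below 18s^2 — 2 poles at s=0, type 2. Taking each input component in turn:
  • 10t: tracked with zero error.
  • 8t^2: e_ss = 16/K_a with K_a=20/3 → 2.4.
Total e_ss = 2.4.

2.4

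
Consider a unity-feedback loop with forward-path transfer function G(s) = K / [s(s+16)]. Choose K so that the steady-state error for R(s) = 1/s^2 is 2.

System type = 1 (one pole at s=0).
K_v = lim_{s→0} s·G(s) = K / (16) = 0.0625·K.
e_ss = 1/K_v = 2 ⇒ K_v = 0.5 ⇒ K = 0.5/0.0625 = 8.

8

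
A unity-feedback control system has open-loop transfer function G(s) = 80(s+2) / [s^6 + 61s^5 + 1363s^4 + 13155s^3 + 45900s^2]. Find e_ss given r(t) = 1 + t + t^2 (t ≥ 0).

573.75

The denominator has no term below 45900s^2 — 2 poles at s=0, type 2. Treating each term separately:
  • 1: tracked with zero error.
  • t: tracked with zero error.
  • t^2: e_ss = 2/K_a with K_a=8/2295 → 573.75.
Total e_ss = 573.75.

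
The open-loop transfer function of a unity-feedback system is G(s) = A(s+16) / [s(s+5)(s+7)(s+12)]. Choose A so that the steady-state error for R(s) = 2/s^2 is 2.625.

The open loop has one pole at the origin → type 1 system.
K_v = lim_{s→0} s·G(s) = A·16 / (5·7·12) = (4/105)·A.
e_ss = 2/K_v = 2.625 ⇒ K_v = 16/21 ⇒ A = (16/21)/(4/105) = 20.

20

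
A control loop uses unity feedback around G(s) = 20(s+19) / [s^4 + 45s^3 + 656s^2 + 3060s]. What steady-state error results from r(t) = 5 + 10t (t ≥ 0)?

1530/19

Factoring s from the denominator leaves a polynomial with constant term 3060, so the system is type 1. Treating each term separately:
  • 5: tracked with zero error.
  • 10t: e_ss = 10/K_v with K_v=19/153 → 1530/19.
Total e_ss = 1530/19.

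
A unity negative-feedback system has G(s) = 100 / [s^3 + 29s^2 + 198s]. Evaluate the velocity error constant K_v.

50/99

The denominator has no term below 198s — 1 pole at s=0, type 1.
K_v = lim_{s→0} s·G(s) = 100 / 198 = 50/99.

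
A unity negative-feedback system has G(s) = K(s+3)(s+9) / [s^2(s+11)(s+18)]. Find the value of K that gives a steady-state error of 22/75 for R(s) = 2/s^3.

50

System type = 2 (two poles at s=0).
K_a = lim_{s→0} s^2·G(s) = K·3·9 / (11·18) = (3/22)·K.
e_ss = 2/K_a = 22/75 ⇒ K_a = 75/11 ⇒ K = (75/11)/(3/22) = 50.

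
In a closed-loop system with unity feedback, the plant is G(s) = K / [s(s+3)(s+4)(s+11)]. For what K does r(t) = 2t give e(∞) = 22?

System type = 1 (one pole at s=0).
K_v = lim_{s→0} s·G(s) = K / (3·4·11) = (1/132)·K.
e_ss = 2/K_v = 22 ⇒ K_v = 1/11 ⇒ K = (1/11)/(1/132) = 12.

12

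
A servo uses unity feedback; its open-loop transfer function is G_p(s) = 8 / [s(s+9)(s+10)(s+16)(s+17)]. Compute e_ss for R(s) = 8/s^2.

24480

One free integrator in G_p(s): this is a type 1 system.
K_v = lim_{s→0} s·G_p(s) = 8 / (9·10·16·17) = 1/3060.
e_ss = 8/K_v = 8/(1/3060) = 24480.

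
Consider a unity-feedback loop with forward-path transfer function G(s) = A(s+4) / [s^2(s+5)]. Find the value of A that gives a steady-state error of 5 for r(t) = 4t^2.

2

The open loop has two poles at the origin → type 2 system.
K_a = lim_{s→0} s^2·G(s) = A·4 / (5) = 0.8·A.
e_ss = 8/K_a = 5 ⇒ K_a = 1.6 ⇒ A = 1.6/0.8 = 2.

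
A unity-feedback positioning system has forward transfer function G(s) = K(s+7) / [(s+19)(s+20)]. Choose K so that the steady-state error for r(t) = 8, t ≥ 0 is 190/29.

12

No free integrators in G(s): this is a type 0 system.
K_p = lim_{s→0} G(s) = K·7 / (19·20) = (7/380)·K.
e_ss = 8/(1 + K_p) = 190/29 ⇒ 1 + (7/380)·K = 116/95 ⇒ K = 12.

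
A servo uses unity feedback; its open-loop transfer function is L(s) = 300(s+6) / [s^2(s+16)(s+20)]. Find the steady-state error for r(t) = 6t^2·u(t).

32/15

Two free integrators in L(s): this is a type 2 system.
K_a = lim_{s→0} s^2·L(s) = 300·6 / (16·20) = 5.625.
r(t) = 6t^2 gives R(s) = 12/s^3.
e_ss = 12/K_a = 12/5.625 = 32/15.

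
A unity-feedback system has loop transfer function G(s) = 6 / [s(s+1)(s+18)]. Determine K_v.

One free integrator in G(s): this is a type 1 system.
K_v = lim_{s→0} s·G(s) = 6 / (1·18) = 1/3.

1/3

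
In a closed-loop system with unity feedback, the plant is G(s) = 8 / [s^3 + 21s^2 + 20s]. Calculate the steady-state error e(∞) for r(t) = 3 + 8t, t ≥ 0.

Factoring s from the denominator leaves a polynomial with constant term 20, so the system is type 1. Treating each term separately:
  • 3: tracked with zero error.
  • 8t: e_ss = 8/K_v with K_v=0.4 → 20.
Total e_ss = 20.

20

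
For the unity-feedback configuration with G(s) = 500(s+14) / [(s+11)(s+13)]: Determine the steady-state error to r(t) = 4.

G(s) has no factors of s in the denominator, so the system is type 0.
K_p = lim_{s→0} G(s) = 500·14 / (11·13) = 7000/143.
e_ss = 4/(1 + K_p) = 4/(7143/143) = 572/7143.

572/7143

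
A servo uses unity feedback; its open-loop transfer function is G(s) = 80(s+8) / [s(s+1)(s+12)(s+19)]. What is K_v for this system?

G(s) has one factor of s in the denominator, so the system is type 1.
K_v = lim_{s→0} s·G(s) = 80·8 / (1·12·19) = 160/57.

160/57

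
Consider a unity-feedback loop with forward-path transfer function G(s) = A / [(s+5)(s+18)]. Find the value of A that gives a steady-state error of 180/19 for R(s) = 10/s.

5

No free integrators in G(s): this is a type 0 system.
K_p = lim_{s→0} G(s) = A / (5·18) = (1/90)·A.
e_ss = 10/(1 + K_p) = 180/19 ⇒ 1 + (1/90)·A = 19/18 ⇒ A = 5.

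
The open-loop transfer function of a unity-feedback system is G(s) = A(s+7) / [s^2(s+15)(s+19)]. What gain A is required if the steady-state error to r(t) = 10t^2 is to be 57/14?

200

Two free integrators in G(s): this is a type 2 system.
K_a = lim_{s→0} s^2·G(s) = A·7 / (15·19) = (7/285)·A.
e_ss = 20/K_a = 57/14 ⇒ K_a = 280/57 ⇒ A = (280/57)/(7/285) = 200.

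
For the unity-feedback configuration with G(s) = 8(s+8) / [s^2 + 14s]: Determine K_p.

K_p = lim_{s→0} G(s); with 1 pole at the origin the limit diverges, so K_p = ∞.

infinity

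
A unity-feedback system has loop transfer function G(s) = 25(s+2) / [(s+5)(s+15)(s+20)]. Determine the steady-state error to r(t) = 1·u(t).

No free integrators in G(s): this is a type 0 system.
K_p = lim_{s→0} G(s) = 25·2 / (5·15·20) = 1/30.
e_ss = 1/(1 + K_p) = 1/(31/30) = 30/31.

30/31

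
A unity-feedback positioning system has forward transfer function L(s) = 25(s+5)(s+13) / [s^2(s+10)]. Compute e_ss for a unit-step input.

0

The open loop has two poles at the origin → type 2 system.
K_p = ∞ for a type-2 system; e_ss to a step is zero.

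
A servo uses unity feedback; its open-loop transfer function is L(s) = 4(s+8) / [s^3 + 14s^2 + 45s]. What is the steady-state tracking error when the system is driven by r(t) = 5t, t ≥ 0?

Lowest-order denominator term is 45s, so the open loop has 1 pole at the origin → type 1 system.
K_v = lim_{s→0} s·L(s) = 4·8 / 45 = 32/45.
e_ss = 5/K_v = 5/(32/45) = 225/32.

225/32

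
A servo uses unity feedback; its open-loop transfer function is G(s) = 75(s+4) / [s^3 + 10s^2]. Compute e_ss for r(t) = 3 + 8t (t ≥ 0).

0

The denominator has no term below 10s^2 — 2 poles at s=0, type 2. By superposition:
  • 3: tracked with zero error.
  • 8t: tracked with zero error.
Total e_ss = 0.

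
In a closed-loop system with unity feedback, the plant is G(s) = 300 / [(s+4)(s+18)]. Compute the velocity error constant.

No free integrators in G(s): this is a type 0 system.
K_v = lim_{s→0} s·G(s) = 0 (the extra factor of s kills the finite limit).

0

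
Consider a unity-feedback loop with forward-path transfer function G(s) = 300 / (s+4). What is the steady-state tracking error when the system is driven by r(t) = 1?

No free integrators in G(s): this is a type 0 system.
K_p = lim_{s→0} G(s) = 300 / (4) = 75.
e_ss = 1/(1 + K_p) = 1/76.

1/76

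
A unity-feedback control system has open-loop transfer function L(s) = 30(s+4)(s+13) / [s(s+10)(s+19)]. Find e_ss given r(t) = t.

19/156

One free integrator in L(s): this is a type 1 system.
K_v = lim_{s→0} s·L(s) = 30·4·13 / (10·19) = 156/19.
e_ss = 1/K_v = 1/(156/19) = 19/156.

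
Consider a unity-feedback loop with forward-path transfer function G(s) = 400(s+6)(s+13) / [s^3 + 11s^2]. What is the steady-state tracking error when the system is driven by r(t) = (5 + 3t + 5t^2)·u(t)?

11/3120

The denominator has no term below 11s^2 — 2 poles at s=0, type 2. By superposition:
  • 5: tracked with zero error.
  • 3t: tracked with zero error.
  • 5t^2: e_ss = 10/K_a with K_a=31200/11 → 11/3120.
Total e_ss = 11/3120.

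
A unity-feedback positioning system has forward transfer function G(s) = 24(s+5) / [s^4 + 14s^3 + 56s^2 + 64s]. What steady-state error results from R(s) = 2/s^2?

Lowest-order denominator term is 64s, so the open loop has 1 pole at the origin → type 1 system.
K_v = lim_{s→0} s·G(s) = 24·5 / 64 = 1.875.
e_ss = 2/K_v = 2/1.875 = 16/15.

16/15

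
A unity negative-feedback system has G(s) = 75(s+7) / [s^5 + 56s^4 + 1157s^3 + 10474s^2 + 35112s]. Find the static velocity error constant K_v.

The denominator has no term below 35112s — 1 pole at s=0, type 1.
K_v = lim_{s→0} s·G(s) = 75·7 / 35112 = 25/1672.

25/1672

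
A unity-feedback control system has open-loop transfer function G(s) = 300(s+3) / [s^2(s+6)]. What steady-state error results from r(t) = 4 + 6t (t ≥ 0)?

0

G(s) has two factors of s in the denominator, so the system is type 2. Taking each input component in turn:
  • 4: tracked with zero error.
  • 6t: tracked with zero error.
Total e_ss = 0.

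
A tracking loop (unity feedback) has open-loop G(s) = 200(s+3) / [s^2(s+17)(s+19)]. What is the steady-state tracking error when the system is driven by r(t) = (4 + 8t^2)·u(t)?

The open loop has two poles at the origin → type 2 system. Treating each term separately:
  • 4: tracked with zero error.
  • 8t^2: e_ss = 16/K_a with K_a=600/323 → 646/75.
Total e_ss = 646/75.

646/75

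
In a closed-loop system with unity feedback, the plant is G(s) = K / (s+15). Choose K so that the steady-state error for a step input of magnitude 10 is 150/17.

System type = 0 (no poles at s=0).
K_p = lim_{s→0} G(s) = K / (15) = (1/15)·K.
e_ss = 10/(1 + K_p) = 150/17 ⇒ 1 + (1/15)·K = 17/15 ⇒ K = 2.

2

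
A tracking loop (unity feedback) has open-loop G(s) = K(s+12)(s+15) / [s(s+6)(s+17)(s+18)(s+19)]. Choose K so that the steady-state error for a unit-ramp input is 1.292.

G(s) has one factor of s in the denominator, so the system is type 1.
K_v = lim_{s→0} s·G(s) = K·12·15 / (6·17·18·19) = (5/969)·K.
e_ss = 1/K_v = 1.292 ⇒ K_v = 250/323 ⇒ K = (250/323)/(5/969) = 150.

150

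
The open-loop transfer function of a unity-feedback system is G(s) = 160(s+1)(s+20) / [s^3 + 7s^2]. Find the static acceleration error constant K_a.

3200/7

Factoring s^2 from the denominator leaves a polynomial with constant term 7, so the system is type 2.
K_a = lim_{s→0} s^2·G(s) = 160·1·20 / 7 = 3200/7.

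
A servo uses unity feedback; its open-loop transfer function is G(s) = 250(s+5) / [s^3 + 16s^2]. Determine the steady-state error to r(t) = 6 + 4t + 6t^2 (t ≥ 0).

0.1536

Lowest-order denominator term is 16s^2, so the open loop has 2 poles at the origin → type 2 system. By superposition:
  • 6: tracked with zero error.
  • 4t: tracked with zero error.
  • 6t^2: e_ss = 12/K_a with K_a=78.125 → 0.1536.
Total e_ss = 0.1536.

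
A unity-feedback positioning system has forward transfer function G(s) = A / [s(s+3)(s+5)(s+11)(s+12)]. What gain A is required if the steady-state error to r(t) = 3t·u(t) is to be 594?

System type = 1 (one pole at s=0).
K_v = lim_{s→0} s·G(s) = A / (3·5·11·12) = (1/1980)·A.
e_ss = 3/K_v = 594 ⇒ K_v = 1/198 ⇒ A = (1/198)/(1/1980) = 10.

10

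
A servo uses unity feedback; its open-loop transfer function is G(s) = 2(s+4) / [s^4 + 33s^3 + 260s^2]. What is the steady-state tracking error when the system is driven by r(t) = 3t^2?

Lowest-order denominator term is 260s^2, so the open loop has 2 poles at the origin → type 2 system.
K_a = lim_{s→0} s^2·G(s) = 2·4 / 260 = 2/65.
r(t) = 3t^2 gives R(s) = 6/s^3.
e_ss = 6/K_a = 6/(2/65) = 195.

195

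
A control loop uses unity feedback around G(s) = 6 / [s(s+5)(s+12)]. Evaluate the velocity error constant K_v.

System type = 1 (one pole at s=0).
K_v = lim_{s→0} s·G(s) = 6 / (5·12) = 0.1.

0.1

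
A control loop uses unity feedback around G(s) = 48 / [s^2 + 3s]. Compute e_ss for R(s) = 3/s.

Factoring s from the denominator leaves a polynomial with constant term 3, so the system is type 1.
K_p = ∞ for a type-1 system; e_ss to a step is zero.

0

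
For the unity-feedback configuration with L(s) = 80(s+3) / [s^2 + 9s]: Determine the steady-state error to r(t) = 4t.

0.15

Factoring s from the denominator leaves a polynomial with constant term 9, so the system is type 1.
K_v = lim_{s→0} s·L(s) = 80·3 / 9 = 80/3.
e_ss = 4/K_v = 4/(80/3) = 0.15.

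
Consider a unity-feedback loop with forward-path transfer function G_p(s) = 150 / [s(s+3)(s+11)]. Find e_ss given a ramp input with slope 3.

The open loop has one pole at the origin → type 1 system.
K_v = lim_{s→0} s·G_p(s) = 150 / (3·11) = 50/11.
e_ss = 3/K_v = 3/(50/11) = 0.66.

0.66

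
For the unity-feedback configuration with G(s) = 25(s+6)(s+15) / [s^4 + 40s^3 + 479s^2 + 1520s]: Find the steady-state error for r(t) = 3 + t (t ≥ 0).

Lowest-order denominator term is 1520s, so the open loop has 1 pole at the origin → type 1 system. By superposition:
  • 3: tracked with zero error.
  • t: e_ss = 1/K_v with K_v=225/152 → 152/225.
Total e_ss = 152/225.

152/225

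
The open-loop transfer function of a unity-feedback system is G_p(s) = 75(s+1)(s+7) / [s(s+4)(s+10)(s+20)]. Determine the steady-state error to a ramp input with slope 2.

64/21

The open loop has one pole at the origin → type 1 system.
K_v = lim_{s→0} s·G_p(s) = 75·1·7 / (4·10·20) = 21/32.
e_ss = 2/K_v = 2/(21/32) = 64/21.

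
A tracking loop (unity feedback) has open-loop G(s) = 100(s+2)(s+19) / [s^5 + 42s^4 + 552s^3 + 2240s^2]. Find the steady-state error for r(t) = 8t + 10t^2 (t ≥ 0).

224/19

The denominator has no term below 2240s^2 — 2 poles at s=0, type 2. By superposition:
  • 8t: tracked with zero error.
  • 10t^2: e_ss = 20/K_a with K_a=95/56 → 224/19.
Total e_ss = 224/19.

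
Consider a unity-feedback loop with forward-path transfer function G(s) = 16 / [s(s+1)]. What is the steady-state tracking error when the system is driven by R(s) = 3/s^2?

0.1875

System type = 1 (one pole at s=0).
K_v = lim_{s→0} s·G(s) = 16 / (1) = 16.
e_ss = 3/K_v = 3/16 = 0.1875.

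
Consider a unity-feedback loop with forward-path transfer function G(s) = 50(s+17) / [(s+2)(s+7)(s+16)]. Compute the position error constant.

The open loop has no poles at the origin → type 0 system.
K_p = lim_{s→0} G(s) = 50·17 / (2·7·16) = 425/112.

425/112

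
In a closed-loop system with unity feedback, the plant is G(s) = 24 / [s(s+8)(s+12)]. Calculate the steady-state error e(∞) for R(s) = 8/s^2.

G(s) has one factor of s in the denominator, so the system is type 1.
K_v = lim_{s→0} s·G(s) = 24 / (8·12) = 0.25.
e_ss = 8/K_v = 8/0.25 = 32.

32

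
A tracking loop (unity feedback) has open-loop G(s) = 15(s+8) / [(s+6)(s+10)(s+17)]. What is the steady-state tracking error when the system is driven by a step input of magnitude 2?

34/19

No free integrators in G(s): this is a type 0 system.
K_p = lim_{s→0} G(s) = 15·8 / (6·10·17) = 2/17.
e_ss = 2/(1 + K_p) = 2/(19/17) = 34/19.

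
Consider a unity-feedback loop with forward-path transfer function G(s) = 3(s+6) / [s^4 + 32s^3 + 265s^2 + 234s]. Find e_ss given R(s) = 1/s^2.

13

Factoring s from the denominator leaves a polynomial with constant term 234, so the system is type 1.
K_v = lim_{s→0} s·G(s) = 3·6 / 234 = 1/13.
e_ss = 1/K_v = 1/(1/13) = 13.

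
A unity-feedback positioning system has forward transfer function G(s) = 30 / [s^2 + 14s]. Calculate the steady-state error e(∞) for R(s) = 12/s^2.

5.6

Lowest-order denominator term is 14s, so the open loop has 1 pole at the origin → type 1 system.
K_v = lim_{s→0} s·G(s) = 30 / 14 = 15/7.
e_ss = 12/K_v = 12/(15/7) = 5.6.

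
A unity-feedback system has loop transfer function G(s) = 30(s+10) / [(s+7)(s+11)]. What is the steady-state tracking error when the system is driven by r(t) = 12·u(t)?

The open loop has no poles at the origin → type 0 system.
K_p = lim_{s→0} G(s) = 30·10 / (7·11) = 300/77.
e_ss = 12/(1 + K_p) = 12/(377/77) = 924/377.

924/377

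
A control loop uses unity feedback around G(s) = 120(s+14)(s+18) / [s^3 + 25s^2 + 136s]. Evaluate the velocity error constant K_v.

3780/17

The denominator has no term below 136s — 1 pole at s=0, type 1.
K_v = lim_{s→0} s·G(s) = 120·14·18 / 136 = 3780/17.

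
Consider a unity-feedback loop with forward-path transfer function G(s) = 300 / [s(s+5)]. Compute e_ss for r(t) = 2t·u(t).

System type = 1 (one pole at s=0).
K_v = lim_{s→0} s·G(s) = 300 / (5) = 60.
e_ss = 2/K_v = 2/60 = 1/30.

1/30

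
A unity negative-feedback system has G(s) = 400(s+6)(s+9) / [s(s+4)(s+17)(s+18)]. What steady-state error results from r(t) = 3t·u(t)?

0.17

One free integrator in G(s): this is a type 1 system.
K_v = lim_{s→0} s·G(s) = 400·6·9 / (4·17·18) = 300/17.
e_ss = 3/K_v = 3/(300/17) = 0.17.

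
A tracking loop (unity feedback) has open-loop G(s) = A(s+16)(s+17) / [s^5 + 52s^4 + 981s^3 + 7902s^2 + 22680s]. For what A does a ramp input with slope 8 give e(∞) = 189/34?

120

Factoring s from the denominator leaves a polynomial with constant term 22680, so the system is type 1.
K_v = lim_{s→0} s·G(s) = A·16·17 / 22680 = (34/2835)·A.
e_ss = 8/K_v = 189/34 ⇒ K_v = 272/189 ⇒ A = (272/189)/(34/2835) = 120.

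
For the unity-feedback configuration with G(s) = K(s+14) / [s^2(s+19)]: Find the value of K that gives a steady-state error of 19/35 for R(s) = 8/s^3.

20

The open loop has two poles at the origin → type 2 system.
K_a = lim_{s→0} s^2·G(s) = K·14 / (19) = (14/19)·K.
e_ss = 8/K_a = 19/35 ⇒ K_a = 280/19 ⇒ K = (280/19)/(14/19) = 20.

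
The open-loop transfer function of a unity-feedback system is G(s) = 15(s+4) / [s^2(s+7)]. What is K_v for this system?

K_v = lim_{s→0} s·G(s); with 2 poles at the origin the limit diverges, so K_v = ∞.

infinity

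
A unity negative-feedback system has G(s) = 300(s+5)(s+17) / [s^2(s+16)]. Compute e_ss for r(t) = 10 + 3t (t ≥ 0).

Two free integrators in G(s): this is a type 2 system. By superposition:
  • 10: tracked with zero error.
  • 3t: tracked with zero error.
Total e_ss = 0.

0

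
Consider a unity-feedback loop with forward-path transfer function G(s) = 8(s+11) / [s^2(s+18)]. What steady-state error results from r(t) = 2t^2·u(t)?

System type = 2 (two poles at s=0).
K_a = lim_{s→0} s^2·G(s) = 8·11 / (18) = 44/9.
r(t) = 2t^2 gives R(s) = 4/s^3.
e_ss = 4/K_a = 4/(44/9) = 9/11.

9/11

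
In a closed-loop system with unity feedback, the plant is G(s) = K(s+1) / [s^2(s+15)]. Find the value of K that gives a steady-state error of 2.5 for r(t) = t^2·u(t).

G(s) has two factors of s in the denominator, so the system is type 2.
K_a = lim_{s→0} s^2·G(s) = K·1 / (15) = (1/15)·K.
e_ss = 2/K_a = 2.5 ⇒ K_a = 0.8 ⇒ K = 0.8/(1/15) = 12.

12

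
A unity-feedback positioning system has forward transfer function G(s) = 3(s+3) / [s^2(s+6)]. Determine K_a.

1.5

System type = 2 (two poles at s=0).
K_a = lim_{s→0} s^2·G(s) = 3·3 / (6) = 1.5.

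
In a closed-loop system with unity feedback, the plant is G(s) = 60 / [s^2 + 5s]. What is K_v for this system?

12

The denominator has no term below 5s — 1 pole at s=0, type 1.
K_v = lim_{s→0} s·G(s) = 60 / 5 = 12.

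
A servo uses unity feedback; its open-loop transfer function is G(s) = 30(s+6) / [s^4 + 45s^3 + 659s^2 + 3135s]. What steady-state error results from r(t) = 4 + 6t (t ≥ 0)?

Factoring s from the denominator leaves a polynomial with constant term 3135, so the system is type 1. Treating each term separately:
  • 4: tracked with zero error.
  • 6t: e_ss = 6/K_v with K_v=12/209 → 104.5.
Total e_ss = 104.5.

104.5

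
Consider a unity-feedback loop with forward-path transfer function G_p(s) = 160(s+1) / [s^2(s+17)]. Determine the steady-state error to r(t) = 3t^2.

System type = 2 (two poles at s=0).
K_a = lim_{s→0} s^2·G_p(s) = 160·1 / (17) = 160/17.
r(t) = 3t^2 gives R(s) = 6/s^3.
e_ss = 6/K_a = 6/(160/17) = 0.6375.

0.6375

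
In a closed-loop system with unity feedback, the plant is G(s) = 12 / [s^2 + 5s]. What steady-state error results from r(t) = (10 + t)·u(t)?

Lowest-order denominator term is 5s, so the open loop has 1 pole at the origin → type 1 system. Taking each input component in turn:
  • 10: tracked with zero error.
  • t: e_ss = 1/K_v with K_v=2.4 → 5/12.
Total e_ss = 5/12.

5/12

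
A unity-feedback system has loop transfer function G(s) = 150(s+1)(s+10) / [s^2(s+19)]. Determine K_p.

K_p = lim_{s→0} G(s); with 2 poles at the origin the limit diverges, so K_p = ∞.

infinity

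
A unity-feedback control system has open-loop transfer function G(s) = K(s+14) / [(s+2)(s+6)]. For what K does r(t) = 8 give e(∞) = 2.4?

2

No free integrators in G(s): this is a type 0 system.
K_p = lim_{s→0} G(s) = K·14 / (2·6) = (7/6)·K.
e_ss = 8/(1 + K_p) = 2.4 ⇒ 1 + (7/6)·K = 10/3 ⇒ K = 2.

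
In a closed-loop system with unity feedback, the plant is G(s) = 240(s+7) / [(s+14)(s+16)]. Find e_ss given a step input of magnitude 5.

10/17

No free integrators in G(s): this is a type 0 system.
K_p = lim_{s→0} G(s) = 240·7 / (14·16) = 7.5.
e_ss = 5/(1 + K_p) = 5/8.5 = 10/17.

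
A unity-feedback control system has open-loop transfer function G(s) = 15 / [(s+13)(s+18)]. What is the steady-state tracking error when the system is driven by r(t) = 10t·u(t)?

infinity

The open loop has no poles at the origin → type 0 system.
For a type-0 system K_v = 0, so e_ss to a ramp input is unbounded.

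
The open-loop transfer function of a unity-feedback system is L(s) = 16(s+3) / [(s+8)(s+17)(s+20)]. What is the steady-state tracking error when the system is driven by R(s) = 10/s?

System type = 0 (no poles at s=0).
K_p = lim_{s→0} L(s) = 16·3 / (8·17·20) = 3/170.
e_ss = 10/(1 + K_p) = 10/(173/170) = 1700/173.

1700/173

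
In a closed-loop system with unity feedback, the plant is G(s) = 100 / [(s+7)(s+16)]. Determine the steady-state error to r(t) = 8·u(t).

The open loop has no poles at the origin → type 0 system.
K_p = lim_{s→0} G(s) = 100 / (7·16) = 25/28.
e_ss = 8/(1 + K_p) = 8/(53/28) = 224/53.

224/53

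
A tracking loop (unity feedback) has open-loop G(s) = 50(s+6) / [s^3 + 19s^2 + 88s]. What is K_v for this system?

75/22

Factoring s from the denominator leaves a polynomial with constant term 88, so the system is type 1.
K_v = lim_{s→0} s·G(s) = 50·6 / 88 = 75/22.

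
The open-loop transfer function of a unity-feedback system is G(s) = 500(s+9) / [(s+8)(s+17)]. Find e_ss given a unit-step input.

34/1159

The open loop has no poles at the origin → type 0 system.
K_p = lim_{s→0} G(s) = 500·9 / (8·17) = 1125/34.
e_ss = 1/(1 + K_p) = 1/(1159/34) = 34/1159.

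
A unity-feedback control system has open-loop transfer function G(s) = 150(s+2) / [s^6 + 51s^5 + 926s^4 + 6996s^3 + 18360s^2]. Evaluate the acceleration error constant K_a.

The denominator has no term below 18360s^2 — 2 poles at s=0, type 2.
K_a = lim_{s→0} s^2·G(s) = 150·2 / 18360 = 5/306.

5/306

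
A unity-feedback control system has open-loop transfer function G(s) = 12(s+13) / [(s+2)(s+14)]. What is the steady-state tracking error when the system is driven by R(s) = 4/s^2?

infinity

No free integrators in G(s): this is a type 0 system.
K_v = lim_{s→0} s·G(s) = 0; the steady-state error to this ramp input grows without bound.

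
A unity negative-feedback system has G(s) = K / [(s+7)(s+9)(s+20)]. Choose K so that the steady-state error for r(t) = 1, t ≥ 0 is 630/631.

2

The open loop has no poles at the origin → type 0 system.
K_p = lim_{s→0} G(s) = K / (7·9·20) = (1/1260)·K.
e_ss = 1/(1 + K_p) = 630/631 ⇒ 1 + (1/1260)·K = 631/630 ⇒ K = 2.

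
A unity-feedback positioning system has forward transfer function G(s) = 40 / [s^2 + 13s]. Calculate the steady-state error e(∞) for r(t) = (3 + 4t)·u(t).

1.3

The denominator has no term below 13s — 1 pole at s=0, type 1. By superposition:
  • 3: tracked with zero error.
  • 4t: e_ss = 4/K_v with K_v=40/13 → 1.3.
Total e_ss = 1.3.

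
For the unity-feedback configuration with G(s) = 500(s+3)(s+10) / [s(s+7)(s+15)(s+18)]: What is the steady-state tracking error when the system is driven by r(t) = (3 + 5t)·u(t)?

0.63

G(s) has one factor of s in the denominator, so the system is type 1. Taking each input component in turn:
  • 3: tracked with zero error.
  • 5t: e_ss = 5/K_v with K_v=500/63 → 0.63.
Total e_ss = 0.63.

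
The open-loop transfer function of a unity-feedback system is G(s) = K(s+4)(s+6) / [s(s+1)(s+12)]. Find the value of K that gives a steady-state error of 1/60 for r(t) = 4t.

System type = 1 (one pole at s=0).
K_v = lim_{s→0} s·G(s) = K·4·6 / (1·12) = 2·K.
e_ss = 4/K_v = 1/60 ⇒ K_v = 240 ⇒ K = 240/2 = 120.

120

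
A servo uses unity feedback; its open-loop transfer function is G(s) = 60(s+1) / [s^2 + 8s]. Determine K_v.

7.5

Factoring s from the denominator leaves a polynomial with constant term 8, so the system is type 1.
K_v = lim_{s→0} s·G(s) = 60·1 / 8 = 7.5.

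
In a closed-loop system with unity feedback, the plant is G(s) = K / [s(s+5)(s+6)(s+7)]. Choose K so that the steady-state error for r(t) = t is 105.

2

G(s) has one factor of s in the denominator, so the system is type 1.
K_v = lim_{s→0} s·G(s) = K / (5·6·7) = (1/210)·K.
e_ss = 1/K_v = 105 ⇒ K_v = 1/105 ⇒ K = (1/105)/(1/210) = 2.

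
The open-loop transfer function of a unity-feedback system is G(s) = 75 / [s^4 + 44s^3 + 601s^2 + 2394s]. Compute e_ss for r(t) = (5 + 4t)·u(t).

127.68

The denominator has no term below 2394s — 1 pole at s=0, type 1. Treating each term separately:
  • 5: tracked with zero error.
  • 4t: e_ss = 4/K_v with K_v=25/798 → 127.68.
Total e_ss = 127.68.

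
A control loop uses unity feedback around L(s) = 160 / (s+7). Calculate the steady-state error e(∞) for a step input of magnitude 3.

21/167

L(s) has no factors of s in the denominator, so the system is type 0.
K_p = lim_{s→0} L(s) = 160 / (7) = 160/7.
e_ss = 3/(1 + K_p) = 3/(167/7) = 21/167.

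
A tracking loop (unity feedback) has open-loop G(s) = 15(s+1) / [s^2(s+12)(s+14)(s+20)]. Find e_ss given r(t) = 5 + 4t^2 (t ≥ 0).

1792

Two free integrators in G(s): this is a type 2 system. Taking each input component in turn:
  • 5: tracked with zero error.
  • 4t^2: e_ss = 8/K_a with K_a=1/224 → 1792.
Total e_ss = 1792.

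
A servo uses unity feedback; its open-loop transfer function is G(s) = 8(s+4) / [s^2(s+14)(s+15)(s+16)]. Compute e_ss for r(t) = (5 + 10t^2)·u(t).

2100

The open loop has two poles at the origin → type 2 system. By superposition:
  • 5: tracked with zero error.
  • 10t^2: e_ss = 20/K_a with K_a=1/105 → 2100.
Total e_ss = 2100.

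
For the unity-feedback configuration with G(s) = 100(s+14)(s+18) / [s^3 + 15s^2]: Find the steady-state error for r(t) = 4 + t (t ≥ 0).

0

Factoring s^2 from the denominator leaves a polynomial with constant term 15, so the system is type 2. By superposition:
  • 4: tracked with zero error.
  • t: tracked with zero error.
Total e_ss = 0.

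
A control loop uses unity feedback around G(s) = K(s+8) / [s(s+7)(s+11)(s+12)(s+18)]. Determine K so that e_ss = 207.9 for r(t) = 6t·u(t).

60

The open loop has one pole at the origin → type 1 system.
K_v = lim_{s→0} s·G(s) = K·8 / (7·11·12·18) = (1/2079)·K.
e_ss = 6/K_v = 207.9 ⇒ K_v = 20/693 ⇒ K = (20/693)/(1/2079) = 60.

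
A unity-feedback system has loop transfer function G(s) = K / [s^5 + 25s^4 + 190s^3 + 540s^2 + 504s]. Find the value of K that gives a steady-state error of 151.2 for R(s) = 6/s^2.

20

Lowest-order denominator term is 504s, so the open loop has 1 pole at the origin → type 1 system.
K_v = lim_{s→0} s·G(s) = K / 504 = (1/504)·K.
e_ss = 6/K_v = 151.2 ⇒ K_v = 5/126 ⇒ K = (5/126)/(1/504) = 20.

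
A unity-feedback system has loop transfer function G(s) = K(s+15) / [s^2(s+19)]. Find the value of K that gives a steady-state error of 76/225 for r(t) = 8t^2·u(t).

G(s) has two factors of s in the denominator, so the system is type 2.
K_a = lim_{s→0} s^2·G(s) = K·15 / (19) = (15/19)·K.
e_ss = 16/K_a = 76/225 ⇒ K_a = 900/19 ⇒ K = (900/19)/(15/19) = 60.

60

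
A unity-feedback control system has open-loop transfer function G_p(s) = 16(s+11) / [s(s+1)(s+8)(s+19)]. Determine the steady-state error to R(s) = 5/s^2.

System type = 1 (one pole at s=0).
K_v = lim_{s→0} s·G_p(s) = 16·11 / (1·8·19) = 22/19.
e_ss = 5/K_v = 5/(22/19) = 95/22.

95/22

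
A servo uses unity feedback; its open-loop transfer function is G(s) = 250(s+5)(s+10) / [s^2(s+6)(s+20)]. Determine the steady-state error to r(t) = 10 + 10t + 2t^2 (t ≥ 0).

Two free integrators in G(s): this is a type 2 system. Treating each term separately:
  • 10: tracked with zero error.
  • 10t: tracked with zero error.
  • 2t^2: e_ss = 4/K_a with K_a=625/6 → 0.0384.
Total e_ss = 0.0384.

0.0384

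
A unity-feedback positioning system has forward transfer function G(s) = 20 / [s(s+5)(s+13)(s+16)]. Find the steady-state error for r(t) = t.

System type = 1 (one pole at s=0).
K_v = lim_{s→0} s·G(s) = 20 / (5·13·16) = 1/52.
e_ss = 1/K_v = 1/(1/52) = 52.

52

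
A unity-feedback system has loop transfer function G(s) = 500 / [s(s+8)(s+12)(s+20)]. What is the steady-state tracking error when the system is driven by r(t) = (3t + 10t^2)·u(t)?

infinity

One free integrator in G(s): this is a type 1 system. Treating each term separately:
  • 3t: e_ss = 3/K_v with K_v=25/96 → 11.52.
  • 10t^2: a type-1 system cannot track it, e_ss → ∞.
The unbounded component dominates.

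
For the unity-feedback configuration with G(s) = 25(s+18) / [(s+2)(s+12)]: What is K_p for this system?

System type = 0 (no poles at s=0).
K_p = lim_{s→0} G(s) = 25·18 / (2·12) = 18.75.

18.75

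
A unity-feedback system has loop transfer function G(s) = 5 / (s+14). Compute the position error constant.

System type = 0 (no poles at s=0).
K_p = lim_{s→0} G(s) = 5 / (14) = 5/14.

5/14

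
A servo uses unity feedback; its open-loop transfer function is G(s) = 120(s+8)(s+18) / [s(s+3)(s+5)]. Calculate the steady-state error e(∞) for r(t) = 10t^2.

infinity

G(s) has one factor of s in the denominator, so the system is type 1.
K_a = lim_{s→0} s^2·G(s) = 0; the steady-state error to this parabolic input grows without bound.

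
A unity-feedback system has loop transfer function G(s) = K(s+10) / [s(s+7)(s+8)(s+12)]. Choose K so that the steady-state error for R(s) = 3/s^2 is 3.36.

60

The open loop has one pole at the origin → type 1 system.
K_v = lim_{s→0} s·G(s) = K·10 / (7·8·12) = (5/336)·K.
e_ss = 3/K_v = 3.36 ⇒ K_v = 25/28 ⇒ K = (25/28)/(5/336) = 60.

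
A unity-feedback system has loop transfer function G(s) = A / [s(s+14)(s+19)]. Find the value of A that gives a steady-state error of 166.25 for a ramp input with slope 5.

System type = 1 (one pole at s=0).
K_v = lim_{s→0} s·G(s) = A / (14·19) = (1/266)·A.
e_ss = 5/K_v = 166.25 ⇒ K_v = 4/133 ⇒ A = (4/133)/(1/266) = 8.

8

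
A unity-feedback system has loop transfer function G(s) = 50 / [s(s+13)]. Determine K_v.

50/13

G(s) has one factor of s in the denominator, so the system is type 1.
K_v = lim_{s→0} s·G(s) = 50 / (13) = 50/13.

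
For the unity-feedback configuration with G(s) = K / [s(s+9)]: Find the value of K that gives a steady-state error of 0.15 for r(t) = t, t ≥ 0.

System type = 1 (one pole at s=0).
K_v = lim_{s→0} s·G(s) = K / (9) = (1/9)·K.
e_ss = 1/K_v = 0.15 ⇒ K_v = 20/3 ⇒ K = (20/3)/(1/9) = 60.

60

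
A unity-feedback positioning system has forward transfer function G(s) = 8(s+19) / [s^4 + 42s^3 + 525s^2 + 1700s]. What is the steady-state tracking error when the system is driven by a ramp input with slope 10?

2125/19

Lowest-order denominator term is 1700s, so the open loop has 1 pole at the origin → type 1 system.
K_v = lim_{s→0} s·G(s) = 8·19 / 1700 = 38/425.
e_ss = 10/K_v = 10/(38/425) = 2125/19.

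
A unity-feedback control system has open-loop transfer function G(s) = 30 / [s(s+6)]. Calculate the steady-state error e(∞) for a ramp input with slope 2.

0.4

The open loop has one pole at the origin → type 1 system.
K_v = lim_{s→0} s·G(s) = 30 / (6) = 5.
e_ss = 2/K_v = 2/5 = 0.4.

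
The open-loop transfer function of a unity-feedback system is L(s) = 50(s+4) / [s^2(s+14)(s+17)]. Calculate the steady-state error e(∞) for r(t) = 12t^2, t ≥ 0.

System type = 2 (two poles at s=0).
K_a = lim_{s→0} s^2·L(s) = 50·4 / (14·17) = 100/119.
r(t) = 12t^2 gives R(s) = 24/s^3.
e_ss = 24/K_a = 24/(100/119) = 28.56.

28.56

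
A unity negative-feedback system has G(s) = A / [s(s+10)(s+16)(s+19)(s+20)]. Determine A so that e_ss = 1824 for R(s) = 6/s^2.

System type = 1 (one pole at s=0).
K_v = lim_{s→0} s·G(s) = A / (10·16·19·20) = (1/60800)·A.
e_ss = 6/K_v = 1824 ⇒ K_v = 1/304 ⇒ A = (1/304)/(1/60800) = 200.

200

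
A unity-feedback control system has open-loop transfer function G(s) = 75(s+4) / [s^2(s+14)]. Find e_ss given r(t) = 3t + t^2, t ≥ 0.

System type = 2 (two poles at s=0). Taking each input component in turn:
  • 3t: tracked with zero error.
  • t^2: e_ss = 2/K_a with K_a=150/7 → 7/75.
Total e_ss = 7/75.

7/75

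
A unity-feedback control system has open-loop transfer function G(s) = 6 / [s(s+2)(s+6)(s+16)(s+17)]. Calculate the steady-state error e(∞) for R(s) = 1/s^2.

544

One free integrator in G(s): this is a type 1 system.
K_v = lim_{s→0} s·G(s) = 6 / (2·6·16·17) = 1/544.
e_ss = 1/K_v = 1/(1/544) = 544.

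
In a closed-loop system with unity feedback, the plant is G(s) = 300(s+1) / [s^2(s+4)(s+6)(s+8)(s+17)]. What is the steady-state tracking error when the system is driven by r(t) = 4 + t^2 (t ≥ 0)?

21.76

System type = 2 (two poles at s=0). By superposition:
  • 4: tracked with zero error.
  • t^2: e_ss = 2/K_a with K_a=25/272 → 21.76.
Total e_ss = 21.76.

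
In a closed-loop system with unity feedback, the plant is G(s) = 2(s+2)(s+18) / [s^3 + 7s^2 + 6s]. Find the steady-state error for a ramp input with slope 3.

0.25

The denominator has no term below 6s — 1 pole at s=0, type 1.
K_v = lim_{s→0} s·G(s) = 2·2·18 / 6 = 12.
e_ss = 3/K_v = 3/12 = 0.25.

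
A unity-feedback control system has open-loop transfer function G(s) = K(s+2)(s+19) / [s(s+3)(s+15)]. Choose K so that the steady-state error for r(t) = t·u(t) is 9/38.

5

The open loop has one pole at the origin → type 1 system.
K_v = lim_{s→0} s·G(s) = K·2·19 / (3·15) = (38/45)·K.
e_ss = 1/K_v = 9/38 ⇒ K_v = 38/9 ⇒ K = (38/9)/(38/45) = 5.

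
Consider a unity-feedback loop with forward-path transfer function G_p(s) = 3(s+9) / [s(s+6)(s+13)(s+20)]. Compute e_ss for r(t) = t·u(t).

520/9

G_p(s) has one factor of s in the denominator, so the system is type 1.
K_v = lim_{s→0} s·G_p(s) = 3·9 / (6·13·20) = 9/520.
e_ss = 1/K_v = 1/(9/520) = 520/9.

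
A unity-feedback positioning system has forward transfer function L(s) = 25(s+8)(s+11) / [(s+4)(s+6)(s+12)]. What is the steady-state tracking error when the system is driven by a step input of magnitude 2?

System type = 0 (no poles at s=0).
K_p = lim_{s→0} L(s) = 25·8·11 / (4·6·12) = 275/36.
e_ss = 2/(1 + K_p) = 2/(311/36) = 72/311.

72/311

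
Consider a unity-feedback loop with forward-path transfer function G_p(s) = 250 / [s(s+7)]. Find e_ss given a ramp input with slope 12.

0.336

The open loop has one pole at the origin → type 1 system.
K_v = lim_{s→0} s·G_p(s) = 250 / (7) = 250/7.
e_ss = 12/K_v = 12/(250/7) = 0.336.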